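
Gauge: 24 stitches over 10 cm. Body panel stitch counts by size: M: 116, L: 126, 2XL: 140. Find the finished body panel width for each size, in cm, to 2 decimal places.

24/10 = 2.4 sts per cm.
M: 116 / 2.4 = 48.333 → 48.33 cm.
L: 126 / 2.4 = 52.500 → 52.50 cm.
2XL: 140 / 2.4 = 58.333 → 58.33 cm.

M 48.33 cm; L 52.50 cm; 2XL 58.33 cm.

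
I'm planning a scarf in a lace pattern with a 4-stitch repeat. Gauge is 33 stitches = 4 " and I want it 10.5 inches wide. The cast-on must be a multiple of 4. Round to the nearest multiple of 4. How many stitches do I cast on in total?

Cast on 88 stitches.

33 / 4 = 8.25 sts per inch.
10.5 × 8.25 = 86.62 sts.
Nearest multiple of 4: 88.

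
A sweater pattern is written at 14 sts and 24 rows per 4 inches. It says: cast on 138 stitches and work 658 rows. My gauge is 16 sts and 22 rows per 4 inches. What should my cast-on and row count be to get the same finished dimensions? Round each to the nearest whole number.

Stitches: 138 × 16/14 = 157.71 → 158.
Rows: 658 × 22/24 = 603.17 → 603.

Cast on 158 stitches; work 603 rows.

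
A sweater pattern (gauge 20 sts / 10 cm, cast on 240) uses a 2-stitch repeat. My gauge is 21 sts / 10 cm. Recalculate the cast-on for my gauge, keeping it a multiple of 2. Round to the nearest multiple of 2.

Cast on 252 stitches.

240 × 21 / 20 = 252.00.
Nearest multiple of 2: 252.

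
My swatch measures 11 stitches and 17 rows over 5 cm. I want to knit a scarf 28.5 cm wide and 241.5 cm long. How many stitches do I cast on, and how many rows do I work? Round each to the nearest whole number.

Stitch gauge = 11/5 = 2.2 sts/cm; 28.5 × 2.2 = 62.70 → 63 sts.
Row gauge = 17/5 = 3.4 rows/cm; 241.5 × 3.4 = 821.10 → 821 rows.

Cast on 63 stitches and work 821 rows.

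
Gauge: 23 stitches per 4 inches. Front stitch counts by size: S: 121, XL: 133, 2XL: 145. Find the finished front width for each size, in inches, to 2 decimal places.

23/4 = 5.75 sts per in.
S: 121 / 5.75 = 21.043 → 21.04 in.
XL: 133 / 5.75 = 23.130 → 23.13 in.
2XL: 145 / 5.75 = 25.217 → 25.22 in.

S 21.04 inches; XL 23.13 inches; 2XL 25.22 inches.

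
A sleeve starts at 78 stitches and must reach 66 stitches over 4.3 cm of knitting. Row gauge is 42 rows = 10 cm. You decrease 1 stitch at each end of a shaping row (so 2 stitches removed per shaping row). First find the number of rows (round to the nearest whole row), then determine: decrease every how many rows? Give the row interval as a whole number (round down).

Rows = 4.3 × 4.2 = 18.1 → 18 rows.
Stitches to remove: 12 → 6 shaping rows (at 2 st each).
18 / 6 = 3.00 → every 3 rows.

Decrease every 3rd row.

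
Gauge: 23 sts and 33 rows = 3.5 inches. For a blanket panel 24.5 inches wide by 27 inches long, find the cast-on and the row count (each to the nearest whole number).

Cast on 161 stitches and work 255 rows.

Stitch gauge = 23/3.5 = 6.571 sts/in; 24.5 × 6.571 = 161.00 → 161 sts.
Row gauge = 33/3.5 = 9.429 rows/in; 27 × 9.429 = 254.57 → 255 rows.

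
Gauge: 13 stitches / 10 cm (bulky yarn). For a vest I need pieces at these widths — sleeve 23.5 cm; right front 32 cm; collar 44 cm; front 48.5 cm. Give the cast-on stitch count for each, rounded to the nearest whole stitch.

Rate = 13/10 = 1.3 sts per cm.
sleeve: 23.5 × 1.3 = 30.55 → 31.
right front: 32 × 1.3 = 41.60 → 42.
collar: 44 × 1.3 = 57.20 → 57.
front: 48.5 × 1.3 = 63.05 → 63.

sleeve 31; right front 42; collar 57; front 63.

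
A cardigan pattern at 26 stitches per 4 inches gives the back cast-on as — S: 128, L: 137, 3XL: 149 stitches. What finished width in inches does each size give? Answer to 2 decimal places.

S 19.69 inches; L 21.08 inches; 3XL 22.92 inches.

26/4 = 6.5 sts per in.
S: 128 / 6.5 = 19.692 → 19.69 in.
L: 137 / 6.5 = 21.077 → 21.08 in.
3XL: 149 / 6.5 = 22.923 → 22.92 in.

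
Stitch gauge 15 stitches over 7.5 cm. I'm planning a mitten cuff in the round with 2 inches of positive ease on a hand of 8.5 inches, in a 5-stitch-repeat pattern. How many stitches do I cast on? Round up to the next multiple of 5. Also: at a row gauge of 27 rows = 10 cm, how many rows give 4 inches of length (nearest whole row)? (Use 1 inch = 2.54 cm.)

Cast on 55 stitches; work 27 rows.

Finished = 8.5 + 2 = 10.5 inches.
10.5 inches × 2.54 = 26.67 cm.
15/7.5 = 2 sts per cm; 26.67 × 2 = 53.34 sts.
Next multiple of 5 → 55.
4 inches = 10.16 cm; × 2.7 = 27.43 → 27 rows.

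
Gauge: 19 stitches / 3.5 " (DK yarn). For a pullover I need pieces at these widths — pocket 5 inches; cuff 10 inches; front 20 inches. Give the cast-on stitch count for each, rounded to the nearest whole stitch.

Rate = 19/3.5 = 5.429 sts per in.
pocket: 5 × 5.429 = 27.14 → 27.
cuff: 10 × 5.429 = 54.29 → 54.
front: 20 × 5.429 = 108.57 → 109.

pocket 27; cuff 54; front 109.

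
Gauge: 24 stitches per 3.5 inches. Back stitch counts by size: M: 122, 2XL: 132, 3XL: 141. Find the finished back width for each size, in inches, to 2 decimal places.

M 17.79 inches; 2XL 19.25 inches; 3XL 20.56 inches.

24/3.5 = 6.857 sts per in.
M: 122 / 6.857 = 17.792 → 17.79 in.
2XL: 132 / 6.857 = 19.250 → 19.25 in.
3XL: 141 / 6.857 = 20.562 → 20.56 in.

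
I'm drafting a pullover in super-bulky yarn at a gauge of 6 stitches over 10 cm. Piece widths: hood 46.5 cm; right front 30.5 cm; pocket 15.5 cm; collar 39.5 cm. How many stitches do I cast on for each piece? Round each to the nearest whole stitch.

Rate = 6/10 = 0.6 sts per cm.
hood: 46.5 × 0.6 = 27.90 → 28.
right front: 30.5 × 0.6 = 18.30 → 18.
pocket: 15.5 × 0.6 = 9.30 → 9.
collar: 39.5 × 0.6 = 23.70 → 24.

hood 28; right front 18; pocket 9; collar 24.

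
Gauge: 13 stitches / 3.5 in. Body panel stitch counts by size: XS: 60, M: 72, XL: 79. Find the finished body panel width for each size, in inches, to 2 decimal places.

13/3.5 = 3.714 sts per in.
XS: 60 / 3.714 = 16.154 → 16.15 in.
M: 72 / 3.714 = 19.385 → 19.38 in.
XL: 79 / 3.714 = 21.269 → 21.27 in.

XS 16.15 inches; M 19.38 inches; XL 21.27 inches.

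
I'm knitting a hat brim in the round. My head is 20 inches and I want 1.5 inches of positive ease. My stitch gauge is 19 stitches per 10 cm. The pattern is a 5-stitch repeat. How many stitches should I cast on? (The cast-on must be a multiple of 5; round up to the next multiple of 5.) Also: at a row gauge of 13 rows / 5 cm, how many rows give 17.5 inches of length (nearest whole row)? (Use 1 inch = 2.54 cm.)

Finished = 20 + 1.5 = 21.5 inches.
21.5 inches × 2.54 = 54.61 cm.
19/10 = 1.9 sts per cm; 54.61 × 1.9 = 103.76 sts.
Next multiple of 5 → 105.
17.5 inches = 44.45 cm; × 2.6 = 115.57 → 116 rows.

Cast on 105 stitches; work 116 rows.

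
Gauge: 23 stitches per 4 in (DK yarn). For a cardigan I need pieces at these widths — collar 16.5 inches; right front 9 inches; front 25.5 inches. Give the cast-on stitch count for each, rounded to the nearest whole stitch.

Rate = 23/4 = 5.75 sts per in.
collar: 16.5 × 5.75 = 94.88 → 95.
right front: 9 × 5.75 = 51.75 → 52.
front: 25.5 × 5.75 = 146.62 → 147.

collar 95; right front 52; front 147.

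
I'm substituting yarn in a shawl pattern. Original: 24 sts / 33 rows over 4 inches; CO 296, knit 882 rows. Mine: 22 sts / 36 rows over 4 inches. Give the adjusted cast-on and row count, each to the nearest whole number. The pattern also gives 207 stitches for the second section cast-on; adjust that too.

Stitches: 296 × 22/24 = 271.33 → 271.
Rows: 882 × 36/33 = 962.18 → 962.
second section cast-on: 207 × 22/24 = 189.75 → 190.

Cast on 271 stitches; work 962 rows; second section cast-on 190 stitches.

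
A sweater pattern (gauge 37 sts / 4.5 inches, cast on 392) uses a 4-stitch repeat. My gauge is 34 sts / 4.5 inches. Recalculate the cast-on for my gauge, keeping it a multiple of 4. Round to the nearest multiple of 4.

360 stitches.

392 × 34 / 37 = 360.22.
Nearest multiple of 4: 360.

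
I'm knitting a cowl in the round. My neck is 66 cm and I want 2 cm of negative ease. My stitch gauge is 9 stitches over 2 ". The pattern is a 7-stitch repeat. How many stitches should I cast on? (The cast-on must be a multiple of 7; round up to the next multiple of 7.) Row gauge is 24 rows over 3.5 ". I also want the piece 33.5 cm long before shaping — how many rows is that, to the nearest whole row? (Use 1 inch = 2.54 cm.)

Cast on 119 stitches; work 90 rows.

Finished = 66 − 2 = 64 cm.
64 cm × 1/2.54 = 25.20 inches.
9/2 = 4.5 sts per in; 25.20 × 4.5 = 113.39 sts.
Next multiple of 7 → 119.
33.5 cm = 13.19 inches; × 6.857 = 90.44 → 90 rows.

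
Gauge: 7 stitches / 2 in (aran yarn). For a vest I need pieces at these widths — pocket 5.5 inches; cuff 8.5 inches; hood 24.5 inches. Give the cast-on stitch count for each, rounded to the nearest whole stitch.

Rate = 7/2 = 3.5 sts per in.
pocket: 5.5 × 3.5 = 19.25 → 19.
cuff: 8.5 × 3.5 = 29.75 → 30.
hood: 24.5 × 3.5 = 85.75 → 86.

pocket 19; cuff 30; hood 86.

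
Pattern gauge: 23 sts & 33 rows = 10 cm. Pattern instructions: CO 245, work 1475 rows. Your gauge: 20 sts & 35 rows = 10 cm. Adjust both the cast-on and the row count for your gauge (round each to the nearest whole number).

Cast on 213 stitches; work 1564 rows.

Stitches: 245 × 20/23 = 213.04 → 213.
Rows: 1475 × 35/33 = 1564.39 → 1564.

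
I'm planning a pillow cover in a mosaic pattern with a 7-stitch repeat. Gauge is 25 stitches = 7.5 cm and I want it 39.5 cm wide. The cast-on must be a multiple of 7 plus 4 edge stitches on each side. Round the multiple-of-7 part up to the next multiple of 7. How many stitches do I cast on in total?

25 / 7.5 = 3.333 sts per cm.
39.5 × 3.333 = 131.67 sts.
Less 8 edge sts → 123.67 for the repeat.
Next multiple of 7: 126.
Add back 8 edge sts → 134.

134 stitches.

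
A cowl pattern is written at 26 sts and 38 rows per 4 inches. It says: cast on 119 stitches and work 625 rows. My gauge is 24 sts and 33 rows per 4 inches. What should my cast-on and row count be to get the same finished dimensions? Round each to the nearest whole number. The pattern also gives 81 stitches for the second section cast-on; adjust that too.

Cast on 110 stitches; work 543 rows; second section cast-on 75 stitches.

Stitches: 119 × 24/26 = 109.85 → 110.
Rows: 625 × 33/38 = 542.76 → 543.
second section cast-on: 81 × 24/26 = 74.77 → 75.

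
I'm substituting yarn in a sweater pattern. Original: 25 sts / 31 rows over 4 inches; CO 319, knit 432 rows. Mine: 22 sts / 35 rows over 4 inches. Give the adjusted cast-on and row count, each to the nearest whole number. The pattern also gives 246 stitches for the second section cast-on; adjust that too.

Cast on 281 stitches; work 488 rows; second section cast-on 216 stitches.

Stitches: 319 × 22/25 = 280.72 → 281.
Rows: 432 × 35/31 = 487.74 → 488.
second section cast-on: 246 × 22/25 = 216.48 → 216.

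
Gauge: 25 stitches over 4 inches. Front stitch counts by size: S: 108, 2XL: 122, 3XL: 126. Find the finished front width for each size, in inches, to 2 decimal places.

25/4 = 6.25 sts per in.
S: 108 / 6.25 = 17.280 → 17.28 in.
2XL: 122 / 6.25 = 19.520 → 19.52 in.
3XL: 126 / 6.25 = 20.160 → 20.16 in.

S 17.28 inches; 2XL 19.52 inches; 3XL 20.16 inches.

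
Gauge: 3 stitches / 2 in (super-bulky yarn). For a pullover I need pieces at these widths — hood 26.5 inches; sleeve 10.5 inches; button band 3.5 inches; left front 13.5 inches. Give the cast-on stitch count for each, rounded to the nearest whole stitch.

hood 40; sleeve 16; button band 5; left front 20.

Rate = 3/2 = 1.5 sts per in.
hood: 26.5 × 1.5 = 39.75 → 40.
sleeve: 10.5 × 1.5 = 15.75 → 16.
button band: 3.5 × 1.5 = 5.25 → 5.
left front: 13.5 × 1.5 = 20.25 → 20.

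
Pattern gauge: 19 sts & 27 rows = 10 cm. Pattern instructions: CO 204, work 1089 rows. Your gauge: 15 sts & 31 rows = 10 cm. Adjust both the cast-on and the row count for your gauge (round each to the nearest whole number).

Stitches: 204 × 15/19 = 161.05 → 161.
Rows: 1089 × 31/27 = 1250.33 → 1250.

Cast on 161 stitches; work 1250 rows.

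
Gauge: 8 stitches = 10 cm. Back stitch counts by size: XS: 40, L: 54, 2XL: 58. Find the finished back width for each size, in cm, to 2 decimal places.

XS 50.00 cm; L 67.50 cm; 2XL 72.50 cm.

8/10 = 0.8 sts per cm.
XS: 40 / 0.8 = 50.000 → 50.00 cm.
L: 54 / 0.8 = 67.500 → 67.50 cm.
2XL: 58 / 0.8 = 72.500 → 72.50 cm.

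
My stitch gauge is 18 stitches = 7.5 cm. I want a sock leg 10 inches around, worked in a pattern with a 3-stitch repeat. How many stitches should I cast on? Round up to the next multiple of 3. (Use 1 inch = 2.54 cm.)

63 stitches.

10 in = 10 × 2.54 = 25.40 cm.
18 / 7.5 = 2.4 sts/cm.
25.40 × 2.4 = 60.96 sts.
→ 63.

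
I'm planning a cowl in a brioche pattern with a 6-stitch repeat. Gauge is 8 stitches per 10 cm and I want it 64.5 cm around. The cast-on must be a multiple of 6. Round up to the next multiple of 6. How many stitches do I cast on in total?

CO 54 sts.

8 / 10 = 0.8 sts per cm.
64.5 × 0.8 = 51.60 sts.
Next multiple of 6: 54.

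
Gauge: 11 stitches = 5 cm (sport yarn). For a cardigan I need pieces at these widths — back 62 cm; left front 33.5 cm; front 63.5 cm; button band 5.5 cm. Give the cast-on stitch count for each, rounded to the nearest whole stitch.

back 136; left front 74; front 140; button band 12.

Rate = 11/5 = 2.2 sts per cm.
back: 62 × 2.2 = 136.40 → 136.
left front: 33.5 × 2.2 = 73.70 → 74.
front: 63.5 × 2.2 = 139.70 → 140.
button band: 5.5 × 2.2 = 12.10 → 12.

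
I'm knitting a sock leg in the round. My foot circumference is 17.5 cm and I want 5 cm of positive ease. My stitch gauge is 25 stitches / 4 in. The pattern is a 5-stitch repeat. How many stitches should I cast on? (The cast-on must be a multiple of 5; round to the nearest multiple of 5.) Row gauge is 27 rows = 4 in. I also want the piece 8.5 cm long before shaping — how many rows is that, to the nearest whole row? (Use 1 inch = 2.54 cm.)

Finished = 17.5 + 5 = 22.5 cm.
22.5 cm × 1/2.54 = 8.86 inches.
25/4 = 6.25 sts per in; 8.86 × 6.25 = 55.36 sts.
Nearest multiple of 5 → 55.
8.5 cm = 3.35 inches; × 6.75 = 22.59 → 23 rows.

Cast on 55 stitches; work 23 rows.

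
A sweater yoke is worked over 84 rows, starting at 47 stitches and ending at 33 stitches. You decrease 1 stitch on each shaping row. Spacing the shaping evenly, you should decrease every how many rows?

Stitches to remove: |33 − 47| = 14.
Shaping rows needed: 14 / 1 = 14.
84 rows / 14 = every 6 rows.

Decrease every 6th row.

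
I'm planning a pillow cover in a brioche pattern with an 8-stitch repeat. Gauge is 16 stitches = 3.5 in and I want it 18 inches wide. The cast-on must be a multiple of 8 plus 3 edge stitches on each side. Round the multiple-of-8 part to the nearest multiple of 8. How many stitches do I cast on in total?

CO 86 sts.

16 / 3.5 = 4.571 sts per inch.
18 × 4.571 = 82.29 sts.
Less 6 edge sts → 76.29 for the repeat.
Nearest multiple of 8: 80.
Add back 6 edge sts → 86.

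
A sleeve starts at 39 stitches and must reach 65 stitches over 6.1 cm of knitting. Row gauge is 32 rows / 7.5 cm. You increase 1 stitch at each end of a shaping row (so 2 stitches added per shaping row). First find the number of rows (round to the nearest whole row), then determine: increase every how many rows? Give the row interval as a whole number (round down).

Rows = 6.1 × 4.267 = 26.0 → 26 rows.
Stitches to add: 26 → 13 shaping rows (at 2 st each).
26 / 13 = 2.00 → every 2 rows.

Increase every 2nd row.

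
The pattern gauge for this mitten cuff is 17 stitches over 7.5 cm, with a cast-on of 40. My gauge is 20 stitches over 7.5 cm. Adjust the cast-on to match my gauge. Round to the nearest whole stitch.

Scale factor = 20 / 17 = 1.176.
40 × 20 / 17 = 47.06 sts.
→ 47 sts.

Cast on 47 stitches.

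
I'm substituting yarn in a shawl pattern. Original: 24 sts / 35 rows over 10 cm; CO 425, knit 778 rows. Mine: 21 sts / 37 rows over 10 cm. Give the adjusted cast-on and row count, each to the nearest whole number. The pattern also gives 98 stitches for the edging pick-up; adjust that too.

Stitches: 425 × 21/24 = 371.88 → 372.
Rows: 778 × 37/35 = 822.46 → 822.
edging pick-up: 98 × 21/24 = 85.75 → 86.

Cast on 372 stitches; work 822 rows; edging pick-up 86 stitches.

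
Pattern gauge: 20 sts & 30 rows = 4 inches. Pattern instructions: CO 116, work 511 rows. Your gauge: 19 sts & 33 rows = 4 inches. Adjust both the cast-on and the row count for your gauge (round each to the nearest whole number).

Stitches: 116 × 19/20 = 110.20 → 110.
Rows: 511 × 33/30 = 562.10 → 562.

Cast on 110 stitches; work 562 rows.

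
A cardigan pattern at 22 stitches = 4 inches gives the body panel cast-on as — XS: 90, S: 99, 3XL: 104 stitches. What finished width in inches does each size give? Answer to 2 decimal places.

22/4 = 5.5 sts per in.
XS: 90 / 5.5 = 16.364 → 16.36 in.
S: 99 / 5.5 = 18.000 → 18.00 in.
3XL: 104 / 5.5 = 18.909 → 18.91 in.

XS 16.36 inches; S 18.00 inches; 3XL 18.91 inches.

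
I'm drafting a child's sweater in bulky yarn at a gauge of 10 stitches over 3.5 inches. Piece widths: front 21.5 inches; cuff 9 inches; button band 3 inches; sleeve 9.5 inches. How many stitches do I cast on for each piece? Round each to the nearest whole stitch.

front 61; cuff 26; button band 9; sleeve 27.

Rate = 10/3.5 = 2.857 sts per in.
front: 21.5 × 2.857 = 61.43 → 61.
cuff: 9 × 2.857 = 25.71 → 26.
button band: 3 × 2.857 = 8.57 → 9.
sleeve: 9.5 × 2.857 = 27.14 → 27.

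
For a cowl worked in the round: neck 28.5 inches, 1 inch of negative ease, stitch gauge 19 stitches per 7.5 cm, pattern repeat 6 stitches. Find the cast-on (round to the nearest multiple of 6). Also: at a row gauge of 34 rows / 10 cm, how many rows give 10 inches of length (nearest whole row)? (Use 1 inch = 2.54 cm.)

Finished = 28.5 − 1 = 27.5 inches.
27.5 inches × 2.54 = 69.85 cm.
19/7.5 = 2.533 sts per cm; 69.85 × 2.533 = 176.95 sts.
Nearest multiple of 6 → 174.
10 inches = 25.40 cm; × 3.4 = 86.36 → 86 rows.

Cast on 174 stitches; work 86 rows.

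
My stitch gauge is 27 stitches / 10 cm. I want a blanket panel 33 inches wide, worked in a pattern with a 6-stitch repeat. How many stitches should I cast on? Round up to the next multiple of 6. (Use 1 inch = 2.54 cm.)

33 in = 33 × 2.54 = 83.82 cm.
27 / 10 = 2.7 sts/cm.
83.82 × 2.7 = 226.31 sts.
→ 228.

CO 228 sts.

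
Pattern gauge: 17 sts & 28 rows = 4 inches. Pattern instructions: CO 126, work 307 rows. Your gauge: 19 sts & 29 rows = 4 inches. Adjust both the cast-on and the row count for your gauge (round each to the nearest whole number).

Cast on 141 stitches; work 318 rows.

Stitches: 126 × 19/17 = 140.82 → 141.
Rows: 307 × 29/28 = 317.96 → 318.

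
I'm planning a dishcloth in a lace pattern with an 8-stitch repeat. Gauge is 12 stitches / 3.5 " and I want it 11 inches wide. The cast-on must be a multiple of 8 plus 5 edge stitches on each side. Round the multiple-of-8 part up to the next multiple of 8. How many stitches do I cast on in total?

12 / 3.5 = 3.429 sts per inch.
11 × 3.429 = 37.71 sts.
Less 10 edge sts → 27.71 for the repeat.
Next multiple of 8: 32.
Add back 10 edge sts → 42.

Cast on 42 stitches.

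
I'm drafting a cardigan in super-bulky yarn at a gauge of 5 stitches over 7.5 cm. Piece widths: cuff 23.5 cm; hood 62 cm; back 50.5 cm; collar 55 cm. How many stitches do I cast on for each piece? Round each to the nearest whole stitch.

cuff 16; hood 41; back 34; collar 37.

Rate = 5/7.5 = 0.667 sts per cm.
cuff: 23.5 × 0.667 = 15.67 → 16.
hood: 62 × 0.667 = 41.33 → 41.
back: 50.5 × 0.667 = 33.67 → 34.
collar: 55 × 0.667 = 36.67 → 37.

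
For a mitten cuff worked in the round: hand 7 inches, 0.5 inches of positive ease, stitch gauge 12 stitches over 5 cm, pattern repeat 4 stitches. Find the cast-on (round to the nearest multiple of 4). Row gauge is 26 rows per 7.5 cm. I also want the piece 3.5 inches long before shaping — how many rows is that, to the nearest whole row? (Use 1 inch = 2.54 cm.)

Cast on 44 stitches; work 31 rows.

Finished = 7 + 0.5 = 7.5 inches.
7.5 inches × 2.54 = 19.05 cm.
12/5 = 2.4 sts per cm; 19.05 × 2.4 = 45.72 sts.
Nearest multiple of 4 → 44.
3.5 inches = 8.89 cm; × 3.467 = 30.82 → 31 rows.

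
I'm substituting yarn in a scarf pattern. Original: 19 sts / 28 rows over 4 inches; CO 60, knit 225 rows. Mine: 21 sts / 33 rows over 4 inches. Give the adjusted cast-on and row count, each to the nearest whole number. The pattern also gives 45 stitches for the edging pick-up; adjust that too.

Stitches: 60 × 21/19 = 66.32 → 66.
Rows: 225 × 33/28 = 265.18 → 265.
edging pick-up: 45 × 21/19 = 49.74 → 50.

Cast on 66 stitches; work 265 rows; edging pick-up 50 stitches.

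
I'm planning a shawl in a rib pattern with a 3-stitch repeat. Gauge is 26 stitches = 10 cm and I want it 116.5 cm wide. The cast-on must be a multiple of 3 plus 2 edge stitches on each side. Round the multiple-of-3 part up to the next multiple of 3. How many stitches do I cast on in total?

Cast on 304 stitches.

26 / 10 = 2.6 sts per cm.
116.5 × 2.6 = 302.90 sts.
Less 4 edge sts → 298.90 for the repeat.
Next multiple of 3: 300.
Add back 4 edge sts → 304.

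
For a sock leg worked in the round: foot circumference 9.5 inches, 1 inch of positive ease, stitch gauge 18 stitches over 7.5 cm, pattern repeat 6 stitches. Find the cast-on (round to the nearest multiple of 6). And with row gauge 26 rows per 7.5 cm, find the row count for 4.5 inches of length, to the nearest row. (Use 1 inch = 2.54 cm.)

Cast on 66 stitches; work 40 rows.

Finished = 9.5 + 1 = 10.5 inches.
10.5 inches × 2.54 = 26.67 cm.
18/7.5 = 2.4 sts per cm; 26.67 × 2.4 = 64.01 sts.
Nearest multiple of 6 → 66.
4.5 inches = 11.43 cm; × 3.467 = 39.62 → 40 rows.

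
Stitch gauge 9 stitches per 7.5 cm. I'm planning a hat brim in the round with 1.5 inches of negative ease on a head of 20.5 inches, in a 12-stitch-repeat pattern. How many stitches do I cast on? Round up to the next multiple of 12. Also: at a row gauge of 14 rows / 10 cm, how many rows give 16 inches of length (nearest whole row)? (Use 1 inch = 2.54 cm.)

Cast on 60 stitches; work 57 rows.

Finished = 20.5 − 1.5 = 19 inches.
19 inches × 2.54 = 48.26 cm.
9/7.5 = 1.2 sts per cm; 48.26 × 1.2 = 57.91 sts.
Next multiple of 12 → 60.
16 inches = 40.64 cm; × 1.4 = 56.90 → 57 rows.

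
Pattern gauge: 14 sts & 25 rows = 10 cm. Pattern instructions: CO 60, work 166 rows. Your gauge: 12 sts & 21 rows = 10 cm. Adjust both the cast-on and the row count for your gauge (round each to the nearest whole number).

Stitches: 60 × 12/14 = 51.43 → 51.
Rows: 166 × 21/25 = 139.44 → 139.

Cast on 51 stitches; work 139 rows.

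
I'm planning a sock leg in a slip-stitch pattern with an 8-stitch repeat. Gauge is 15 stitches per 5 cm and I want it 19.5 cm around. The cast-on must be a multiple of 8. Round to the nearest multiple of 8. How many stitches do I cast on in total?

CO 56 sts.

15 / 5 = 3 sts per cm.
19.5 × 3 = 58.50 sts.
Nearest multiple of 8: 56.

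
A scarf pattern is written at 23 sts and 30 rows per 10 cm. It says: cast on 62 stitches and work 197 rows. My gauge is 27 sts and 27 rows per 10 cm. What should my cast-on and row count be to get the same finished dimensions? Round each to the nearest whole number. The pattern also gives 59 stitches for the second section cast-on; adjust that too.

Stitches: 62 × 27/23 = 72.78 → 73.
Rows: 197 × 27/30 = 177.30 → 177.
second section cast-on: 59 × 27/23 = 69.26 → 69.

Cast on 73 stitches; work 177 rows; second section cast-on 69 stitches.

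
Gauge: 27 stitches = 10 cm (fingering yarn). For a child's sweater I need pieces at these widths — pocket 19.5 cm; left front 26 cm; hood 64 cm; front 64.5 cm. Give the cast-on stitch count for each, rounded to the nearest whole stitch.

pocket 53; left front 70; hood 173; front 174.

Rate = 27/10 = 2.7 sts per cm.
pocket: 19.5 × 2.7 = 52.65 → 53.
left front: 26 × 2.7 = 70.20 → 70.
hood: 64 × 2.7 = 172.80 → 173.
front: 64.5 × 2.7 = 174.15 → 174.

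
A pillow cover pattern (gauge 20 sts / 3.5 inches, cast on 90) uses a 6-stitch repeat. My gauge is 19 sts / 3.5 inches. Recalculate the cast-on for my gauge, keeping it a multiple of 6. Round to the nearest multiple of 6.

84 stitches.

90 × 19 / 20 = 85.50.
Nearest multiple of 6: 84.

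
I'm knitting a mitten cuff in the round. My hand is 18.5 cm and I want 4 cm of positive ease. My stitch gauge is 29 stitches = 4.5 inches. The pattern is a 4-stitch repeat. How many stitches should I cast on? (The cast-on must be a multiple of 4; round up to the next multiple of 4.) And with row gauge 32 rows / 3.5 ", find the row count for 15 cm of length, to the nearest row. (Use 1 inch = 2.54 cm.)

Cast on 60 stitches; work 54 rows.

Finished = 18.5 + 4 = 22.5 cm.
22.5 cm × 1/2.54 = 8.86 inches.
29/4.5 = 6.444 sts per in; 8.86 × 6.444 = 57.09 sts.
Next multiple of 4 → 60.
15 cm = 5.91 inches; × 9.143 = 53.99 → 54 rows.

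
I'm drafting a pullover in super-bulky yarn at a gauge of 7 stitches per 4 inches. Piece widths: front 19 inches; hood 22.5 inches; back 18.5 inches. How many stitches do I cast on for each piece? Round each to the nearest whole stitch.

Rate = 7/4 = 1.75 sts per in.
front: 19 × 1.75 = 33.25 → 33.
hood: 22.5 × 1.75 = 39.38 → 39.
back: 18.5 × 1.75 = 32.38 → 32.

front 33; hood 39; back 32.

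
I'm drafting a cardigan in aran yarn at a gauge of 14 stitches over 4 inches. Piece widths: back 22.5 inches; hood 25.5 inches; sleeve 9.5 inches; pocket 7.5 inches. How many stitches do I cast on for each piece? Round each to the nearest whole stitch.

Rate = 14/4 = 3.5 sts per in.
back: 22.5 × 3.5 = 78.75 → 79.
hood: 25.5 × 3.5 = 89.25 → 89.
sleeve: 9.5 × 3.5 = 33.25 → 33.
pocket: 7.5 × 3.5 = 26.25 → 26.

back 79; hood 89; sleeve 33; pocket 26.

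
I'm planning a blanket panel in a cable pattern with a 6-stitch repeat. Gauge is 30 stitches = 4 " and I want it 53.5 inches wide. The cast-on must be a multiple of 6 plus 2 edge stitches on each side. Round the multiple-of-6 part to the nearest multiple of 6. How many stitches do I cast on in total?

30 / 4 = 7.5 sts per inch.
53.5 × 7.5 = 401.25 sts.
Less 4 edge sts → 397.25 for the repeat.
Nearest multiple of 6: 396.
Add back 4 edge sts → 400.

CO 400 sts.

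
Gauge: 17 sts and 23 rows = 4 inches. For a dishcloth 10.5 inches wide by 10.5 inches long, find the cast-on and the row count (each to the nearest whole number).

Stitch gauge = 17/4 = 4.25 sts/in; 10.5 × 4.25 = 44.62 → 45 sts.
Row gauge = 23/4 = 5.75 rows/in; 10.5 × 5.75 = 60.38 → 60 rows.

Cast on 45 stitches and work 60 rows.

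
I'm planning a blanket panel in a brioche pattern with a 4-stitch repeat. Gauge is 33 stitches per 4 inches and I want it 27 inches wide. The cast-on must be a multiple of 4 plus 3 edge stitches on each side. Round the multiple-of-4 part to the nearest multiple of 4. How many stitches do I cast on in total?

CO 222 sts.

33 / 4 = 8.25 sts per inch.
27 × 8.25 = 222.75 sts.
Less 6 edge sts → 216.75 for the repeat.
Nearest multiple of 4: 216.
Add back 6 edge sts → 222.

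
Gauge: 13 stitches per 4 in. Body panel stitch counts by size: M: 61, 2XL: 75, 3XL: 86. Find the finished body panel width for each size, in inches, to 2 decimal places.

M 18.77 inches; 2XL 23.08 inches; 3XL 26.46 inches.

13/4 = 3.25 sts per in.
M: 61 / 3.25 = 18.769 → 18.77 in.
2XL: 75 / 3.25 = 23.077 → 23.08 in.
3XL: 86 / 3.25 = 26.462 → 26.46 in.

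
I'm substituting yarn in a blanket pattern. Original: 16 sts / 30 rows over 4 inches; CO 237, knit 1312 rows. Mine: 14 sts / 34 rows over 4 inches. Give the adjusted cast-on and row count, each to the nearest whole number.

Cast on 207 stitches; work 1487 rows.

Stitches: 237 × 14/16 = 207.38 → 207.
Rows: 1312 × 34/30 = 1486.93 → 1487.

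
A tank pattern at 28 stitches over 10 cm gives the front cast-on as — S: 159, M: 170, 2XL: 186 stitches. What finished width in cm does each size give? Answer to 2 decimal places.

S 56.79 cm; M 60.71 cm; 2XL 66.43 cm.

28/10 = 2.8 sts per cm.
S: 159 / 2.8 = 56.786 → 56.79 cm.
M: 170 / 2.8 = 60.714 → 60.71 cm.
2XL: 186 / 2.8 = 66.429 → 66.43 cm.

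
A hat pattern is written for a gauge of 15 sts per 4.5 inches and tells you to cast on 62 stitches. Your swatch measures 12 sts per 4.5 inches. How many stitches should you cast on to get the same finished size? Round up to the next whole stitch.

Cast on 50 stitches.

Scale factor = 12 / 15 = 0.800.
62 × 12 / 15 = 49.60 sts.
→ 50 sts.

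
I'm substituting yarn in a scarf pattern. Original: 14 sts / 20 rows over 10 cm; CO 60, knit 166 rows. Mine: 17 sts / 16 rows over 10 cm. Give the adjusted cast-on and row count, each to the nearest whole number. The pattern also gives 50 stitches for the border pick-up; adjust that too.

Cast on 73 stitches; work 133 rows; border pick-up 61 stitches.

Stitches: 60 × 17/14 = 72.86 → 73.
Rows: 166 × 16/20 = 132.80 → 133.
border pick-up: 50 × 17/14 = 60.71 → 61.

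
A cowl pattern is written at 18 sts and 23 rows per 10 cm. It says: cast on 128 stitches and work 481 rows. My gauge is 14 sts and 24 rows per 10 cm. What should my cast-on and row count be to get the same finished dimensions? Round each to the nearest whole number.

Cast on 100 stitches; work 502 rows.

Stitches: 128 × 14/18 = 99.56 → 100.
Rows: 481 × 24/23 = 501.91 → 502.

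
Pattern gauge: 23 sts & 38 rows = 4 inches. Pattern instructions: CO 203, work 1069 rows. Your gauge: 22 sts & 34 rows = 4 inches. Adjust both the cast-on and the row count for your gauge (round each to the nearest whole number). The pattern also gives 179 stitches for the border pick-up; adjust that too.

Cast on 194 stitches; work 956 rows; border pick-up 171 stitches.

Stitches: 203 × 22/23 = 194.17 → 194.
Rows: 1069 × 34/38 = 956.47 → 956.
border pick-up: 179 × 22/23 = 171.22 → 171.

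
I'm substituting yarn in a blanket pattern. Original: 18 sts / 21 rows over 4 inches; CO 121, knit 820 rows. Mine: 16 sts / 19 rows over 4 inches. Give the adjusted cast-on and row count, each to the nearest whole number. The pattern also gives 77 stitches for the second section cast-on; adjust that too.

Cast on 108 stitches; work 742 rows; second section cast-on 68 stitches.

Stitches: 121 × 16/18 = 107.56 → 108.
Rows: 820 × 19/21 = 741.90 → 742.
second section cast-on: 77 × 16/18 = 68.44 → 68.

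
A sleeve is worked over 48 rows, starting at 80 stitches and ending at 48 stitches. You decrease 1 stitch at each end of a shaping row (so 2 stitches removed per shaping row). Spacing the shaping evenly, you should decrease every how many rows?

Decrease every 3rd row.

Stitches to remove: |48 − 80| = 32.
Shaping rows needed: 32 / 2 = 16.
48 rows / 16 = every 3 rows.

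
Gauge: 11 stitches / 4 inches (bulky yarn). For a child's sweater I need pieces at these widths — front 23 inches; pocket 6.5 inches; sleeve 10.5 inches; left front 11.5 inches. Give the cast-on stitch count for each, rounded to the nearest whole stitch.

front 63; pocket 18; sleeve 29; left front 32.

Rate = 11/4 = 2.75 sts per in.
front: 23 × 2.75 = 63.25 → 63.
pocket: 6.5 × 2.75 = 17.88 → 18.
sleeve: 10.5 × 2.75 = 28.88 → 29.
left front: 11.5 × 2.75 = 31.62 → 32.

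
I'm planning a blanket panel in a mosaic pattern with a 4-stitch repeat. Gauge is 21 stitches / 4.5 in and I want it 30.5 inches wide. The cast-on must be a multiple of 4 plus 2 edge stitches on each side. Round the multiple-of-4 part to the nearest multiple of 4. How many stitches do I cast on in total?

21 / 4.5 = 4.667 sts per inch.
30.5 × 4.667 = 142.33 sts.
Less 4 edge sts → 138.33 for the repeat.
Nearest multiple of 4: 140.
Add back 4 edge sts → 144.

144 stitches.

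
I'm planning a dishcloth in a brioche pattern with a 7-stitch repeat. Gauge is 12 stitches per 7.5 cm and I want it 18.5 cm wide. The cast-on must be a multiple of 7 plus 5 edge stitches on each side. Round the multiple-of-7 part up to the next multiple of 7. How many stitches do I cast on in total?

CO 31 sts.

12 / 7.5 = 1.6 sts per cm.
18.5 × 1.6 = 29.60 sts.
Less 10 edge sts → 19.60 for the repeat.
Next multiple of 7: 21.
Add back 10 edge sts → 31.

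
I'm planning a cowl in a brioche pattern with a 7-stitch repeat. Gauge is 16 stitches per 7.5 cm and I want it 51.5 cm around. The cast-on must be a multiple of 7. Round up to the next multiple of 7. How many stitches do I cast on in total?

16 / 7.5 = 2.133 sts per cm.
51.5 × 2.133 = 109.87 sts.
Next multiple of 7: 112.

Cast on 112 stitches.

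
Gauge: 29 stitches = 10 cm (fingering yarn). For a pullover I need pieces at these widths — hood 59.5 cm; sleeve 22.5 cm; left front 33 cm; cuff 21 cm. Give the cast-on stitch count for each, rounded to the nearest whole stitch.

Rate = 29/10 = 2.9 sts per cm.
hood: 59.5 × 2.9 = 172.55 → 173.
sleeve: 22.5 × 2.9 = 65.25 → 65.
left front: 33 × 2.9 = 95.70 → 96.
cuff: 21 × 2.9 = 60.90 → 61.

hood 173; sleeve 65; left front 96; cuff 61.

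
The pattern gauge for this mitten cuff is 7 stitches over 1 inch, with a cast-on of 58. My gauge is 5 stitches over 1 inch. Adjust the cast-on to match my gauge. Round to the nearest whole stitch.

Cast on 41 stitches.

Scale factor = 5 / 7 = 0.714.
58 × 5 / 7 = 41.43 sts.
→ 41 sts.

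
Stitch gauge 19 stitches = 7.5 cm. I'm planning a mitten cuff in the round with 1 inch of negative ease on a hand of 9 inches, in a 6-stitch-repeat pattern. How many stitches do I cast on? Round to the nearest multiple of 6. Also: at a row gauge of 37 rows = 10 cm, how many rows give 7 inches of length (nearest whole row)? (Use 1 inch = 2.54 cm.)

Finished = 9 − 1 = 8 inches.
8 inches × 2.54 = 20.32 cm.
19/7.5 = 2.533 sts per cm; 20.32 × 2.533 = 51.48 sts.
Nearest multiple of 6 → 54.
7 inches = 17.78 cm; × 3.7 = 65.79 → 66 rows.

Cast on 54 stitches; work 66 rows.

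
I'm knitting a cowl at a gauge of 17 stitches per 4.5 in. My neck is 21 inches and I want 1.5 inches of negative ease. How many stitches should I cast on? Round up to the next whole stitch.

74 stitches.

Finished = 21 − 1.5 = 19.5 in.
17 / 4.5 = 3.778 sts per inch.
19.50 × 3.778 = 73.67 sts.
→ 74 sts.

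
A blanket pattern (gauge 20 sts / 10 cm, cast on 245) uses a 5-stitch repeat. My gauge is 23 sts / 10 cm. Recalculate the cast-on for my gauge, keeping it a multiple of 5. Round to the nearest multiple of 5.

Cast on 280 stitches.

245 × 23 / 20 = 281.75.
Nearest multiple of 5: 280.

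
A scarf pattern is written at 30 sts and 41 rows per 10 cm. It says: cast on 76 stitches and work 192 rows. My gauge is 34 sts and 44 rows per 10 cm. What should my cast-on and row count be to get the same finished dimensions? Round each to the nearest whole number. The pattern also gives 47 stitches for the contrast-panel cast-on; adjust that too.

Stitches: 76 × 34/30 = 86.13 → 86.
Rows: 192 × 44/41 = 206.05 → 206.
contrast-panel cast-on: 47 × 34/30 = 53.27 → 53.

Cast on 86 stitches; work 206 rows; contrast-panel cast-on 53 stitches.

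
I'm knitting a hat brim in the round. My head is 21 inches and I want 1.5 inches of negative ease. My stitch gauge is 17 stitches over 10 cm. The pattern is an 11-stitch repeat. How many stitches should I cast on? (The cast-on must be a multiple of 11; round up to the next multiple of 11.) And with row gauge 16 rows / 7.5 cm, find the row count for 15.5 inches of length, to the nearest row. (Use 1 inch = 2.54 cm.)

Finished = 21 − 1.5 = 19.5 inches.
19.5 inches × 2.54 = 49.53 cm.
17/10 = 1.7 sts per cm; 49.53 × 1.7 = 84.20 sts.
Next multiple of 11 → 88.
15.5 inches = 39.37 cm; × 2.133 = 83.99 → 84 rows.

Cast on 88 stitches; work 84 rows.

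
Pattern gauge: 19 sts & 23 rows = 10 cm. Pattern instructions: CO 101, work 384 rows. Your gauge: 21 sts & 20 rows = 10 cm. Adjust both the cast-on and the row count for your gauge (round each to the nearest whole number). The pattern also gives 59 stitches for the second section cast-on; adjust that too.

Cast on 112 stitches; work 334 rows; second section cast-on 65 stitches.

Stitches: 101 × 21/19 = 111.63 → 112.
Rows: 384 × 20/23 = 333.91 → 334.
second section cast-on: 59 × 21/19 = 65.21 → 65.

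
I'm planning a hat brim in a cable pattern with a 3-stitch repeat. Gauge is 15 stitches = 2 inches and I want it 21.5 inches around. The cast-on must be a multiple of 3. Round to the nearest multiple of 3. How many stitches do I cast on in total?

15 / 2 = 7.5 sts per inch.
21.5 × 7.5 = 161.25 sts.
Nearest multiple of 3: 162.

CO 162 sts.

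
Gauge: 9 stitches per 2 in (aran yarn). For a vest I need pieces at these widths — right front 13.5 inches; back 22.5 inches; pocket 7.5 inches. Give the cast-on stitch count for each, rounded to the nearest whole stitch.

Rate = 9/2 = 4.5 sts per in.
right front: 13.5 × 4.5 = 60.75 → 61.
back: 22.5 × 4.5 = 101.25 → 101.
pocket: 7.5 × 4.5 = 33.75 → 34.

right front 61; back 101; pocket 34.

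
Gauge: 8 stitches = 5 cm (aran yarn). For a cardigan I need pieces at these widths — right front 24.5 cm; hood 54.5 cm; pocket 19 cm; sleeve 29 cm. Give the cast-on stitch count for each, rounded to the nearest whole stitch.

Rate = 8/5 = 1.6 sts per cm.
right front: 24.5 × 1.6 = 39.20 → 39.
hood: 54.5 × 1.6 = 87.20 → 87.
pocket: 19 × 1.6 = 30.40 → 30.
sleeve: 29 × 1.6 = 46.40 → 46.

right front 39; hood 87; pocket 30; sleeve 46.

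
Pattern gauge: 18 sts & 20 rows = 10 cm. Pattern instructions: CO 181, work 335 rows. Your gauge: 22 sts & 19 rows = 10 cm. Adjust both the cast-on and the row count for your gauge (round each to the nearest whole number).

Stitches: 181 × 22/18 = 221.22 → 221.
Rows: 335 × 19/20 = 318.25 → 318.

Cast on 221 stitches; work 318 rows.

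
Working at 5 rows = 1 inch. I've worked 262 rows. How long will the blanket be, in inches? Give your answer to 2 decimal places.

5 rows / 1 inch = 5 rows per inch.
262 / 5 = 52.400 inches.

52.40 inches.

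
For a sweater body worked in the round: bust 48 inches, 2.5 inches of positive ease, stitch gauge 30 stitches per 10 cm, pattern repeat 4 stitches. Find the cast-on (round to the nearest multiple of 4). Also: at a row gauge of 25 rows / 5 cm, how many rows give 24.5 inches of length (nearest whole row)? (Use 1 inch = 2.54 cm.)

Finished = 48 + 2.5 = 50.5 inches.
50.5 inches × 2.54 = 128.27 cm.
30/10 = 3 sts per cm; 128.27 × 3 = 384.81 sts.
Nearest multiple of 4 → 384.
24.5 inches = 62.23 cm; × 5 = 311.15 → 311 rows.

Cast on 384 stitches; work 311 rows.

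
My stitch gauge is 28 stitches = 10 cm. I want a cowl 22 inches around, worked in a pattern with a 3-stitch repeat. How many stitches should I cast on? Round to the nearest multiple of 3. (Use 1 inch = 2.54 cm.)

22 in = 22 × 2.54 = 55.88 cm.
28 / 10 = 2.8 sts/cm.
55.88 × 2.8 = 156.46 sts.
→ 156.

CO 156 sts.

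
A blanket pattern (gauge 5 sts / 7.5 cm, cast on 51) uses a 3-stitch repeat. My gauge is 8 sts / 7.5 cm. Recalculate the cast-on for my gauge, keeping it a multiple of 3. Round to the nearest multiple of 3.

81 stitches.

51 × 8 / 5 = 81.60.
Nearest multiple of 3: 81.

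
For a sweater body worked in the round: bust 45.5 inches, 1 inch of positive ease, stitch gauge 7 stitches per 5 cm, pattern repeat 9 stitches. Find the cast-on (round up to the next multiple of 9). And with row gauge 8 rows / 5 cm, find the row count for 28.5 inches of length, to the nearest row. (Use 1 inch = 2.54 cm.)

Cast on 171 stitches; work 116 rows.

Finished = 45.5 + 1 = 46.5 inches.
46.5 inches × 2.54 = 118.11 cm.
7/5 = 1.4 sts per cm; 118.11 × 1.4 = 165.35 sts.
Next multiple of 9 → 171.
28.5 inches = 72.39 cm; × 1.6 = 115.82 → 116 rows.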